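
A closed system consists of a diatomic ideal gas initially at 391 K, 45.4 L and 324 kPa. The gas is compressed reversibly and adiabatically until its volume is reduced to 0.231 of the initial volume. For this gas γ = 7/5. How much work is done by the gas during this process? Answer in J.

-29300 J

n = P₁V₁/(RT₁) = 324×45.4/(8.314×391) = 4.52 mol.
Adiabatic: TV^(γ−1) = const ⇒ T₂ = 391×(4.33)^0.400 = 703 K; PV^γ = const ⇒ P₂ = 2520 kPa.
ΔU = nCvΔT = 4.52×20.8×(703−391) = 29300 J.
Q = 0 for an adiabatic process, so W = −ΔU = -29300 J.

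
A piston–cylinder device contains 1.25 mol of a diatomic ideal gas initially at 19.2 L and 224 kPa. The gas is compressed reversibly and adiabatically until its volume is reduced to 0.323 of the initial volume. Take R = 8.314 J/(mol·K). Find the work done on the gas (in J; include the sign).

6140 J

T₁ = P₁V₁/(nR) = 224×19.2/(1.25×8.314) = 414 K.
Adiabatic: TV^(γ−1) = const ⇒ T₂ = 414×(3.10)^0.400 = 650 K; PV^γ = const ⇒ P₂ = 1090 kPa.
ΔU = nCvΔT = 1.25×20.8×(650−414) = 6140 J.
Q = 0 for an adiabatic process, so W = −ΔU = -6140 J.
Work done on the gas = −W_by = 6140 J.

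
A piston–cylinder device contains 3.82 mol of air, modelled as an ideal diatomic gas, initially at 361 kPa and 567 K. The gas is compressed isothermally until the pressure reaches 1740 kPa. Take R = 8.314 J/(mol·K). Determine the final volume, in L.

V₁ = nRT₁/P₁ = 3.82×8.314×567/361 = 49.9 L.
Isothermal: T stays 567 K; PV = const ⇒ V₂ = 10.3 L, P₂ = 1740 kPa.

10.3 L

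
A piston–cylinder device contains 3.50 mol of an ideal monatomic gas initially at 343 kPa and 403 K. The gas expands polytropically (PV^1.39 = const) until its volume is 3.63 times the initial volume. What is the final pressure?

V₁ = nRT₁/P₁ = 3.50×8.314×403/343 = 34.2 L.
Polytropic n=1.39: T₂ = T₁(V₁/V₂)^(n−1) = 403×(0.275)^0.39 = 244 K; P₂ = P₁(V₁/V₂)^n = 57.2 kPa.

57.2 kPa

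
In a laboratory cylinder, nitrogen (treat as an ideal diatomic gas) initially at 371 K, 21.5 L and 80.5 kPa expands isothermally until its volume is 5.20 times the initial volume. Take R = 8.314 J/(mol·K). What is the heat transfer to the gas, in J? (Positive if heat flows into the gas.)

n = P₁V₁/(RT₁) = 80.5×21.5/(8.314×371) = 0.561 mol.
Isothermal: T stays 371 K; PV = const ⇒ V₂ = 112 L, P₂ = 15.5 kPa.
ΔU = 0 (ideal gas, T constant).
W = nRT ln(V₂/V₁) = 0.561×8.314×371×ln(5.20) = 2850 J.
Q = ΔU + W = 2850 J.

2850 J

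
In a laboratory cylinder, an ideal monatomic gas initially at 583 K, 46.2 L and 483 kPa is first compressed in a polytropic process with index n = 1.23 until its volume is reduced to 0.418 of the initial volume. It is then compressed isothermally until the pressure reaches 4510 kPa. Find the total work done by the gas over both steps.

n = P₁V₁/(RT₁) = 483×46.2/(8.314×583) = 4.60 mol.
Step 1 — Polytropic n=1.23: T₂ = T₁(V₁/V₂)^(n−1) = 583×(2.39)^0.23 = 713 K; P₂ = P₁(V₁/V₂)^n = 1410 kPa.
W = (P₁V₁−P₂V₂)/(n−1) = (483×46.2−1410×19.3)/0.23 = -21600 J.
ΔU = nCvΔT = 4.60×12.5×(713−583) = 7440 J.
Q = ΔU + W = -14100 J.
State after step 1: P = 1410 kPa, V = 19.3 L, T = 713 K.
Step 2 — Isothermal: T stays 713 K; PV = const ⇒ V₂ = 6.05 L, P₂ = 4510 kPa.
ΔU = 0 (ideal gas, T constant).
W = nRT ln(V₂/V₁) = 4.60×8.314×713×ln(0.313) = -31700 J.
Q = ΔU + W = -31700 J.
Net over both steps: W = -53200 J, Q = -45800 J, ΔU = 7440 J.

-53200 J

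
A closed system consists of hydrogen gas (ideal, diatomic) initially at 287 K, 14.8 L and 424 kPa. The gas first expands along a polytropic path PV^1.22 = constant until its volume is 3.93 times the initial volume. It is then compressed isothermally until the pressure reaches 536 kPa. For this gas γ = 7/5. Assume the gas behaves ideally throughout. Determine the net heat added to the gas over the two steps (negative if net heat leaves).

n = P₁V₁/(RT₁) = 424×14.8/(8.314×287) = 2.63 mol.
Step 1 — Polytropic n=1.22: T₂ = T₁(V₁/V₂)^(n−1) = 287×(0.254)^0.22 = 212 K; P₂ = P₁(V₁/V₂)^n = 79.8 kPa.
W = (P₁V₁−P₂V₂)/(n−1) = (424×14.8−79.8×58.2)/0.22 = 7420 J.
ΔU = nCvΔT = 2.63×20.8×(212−287) = -4080 J.
Q = ΔU + W = 3340 J.
State after step 1: P = 79.8 kPa, V = 58.2 L, T = 212 K.
Step 2 — Isothermal: T stays 212 K; PV = const ⇒ V₂ = 8.66 L, P₂ = 536 kPa.
ΔU = 0 (ideal gas, T constant).
W = nRT ln(V₂/V₁) = 2.63×8.314×212×ln(0.149) = -8840 J.
Q = ΔU + W = -8840 J.
Net over both steps: W = -1430 J, Q = -5500 J, ΔU = -4080 J.

-5500 J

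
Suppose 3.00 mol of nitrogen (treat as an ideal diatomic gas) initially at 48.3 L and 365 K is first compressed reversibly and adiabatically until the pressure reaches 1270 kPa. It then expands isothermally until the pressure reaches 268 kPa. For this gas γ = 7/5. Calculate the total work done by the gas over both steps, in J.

7930 J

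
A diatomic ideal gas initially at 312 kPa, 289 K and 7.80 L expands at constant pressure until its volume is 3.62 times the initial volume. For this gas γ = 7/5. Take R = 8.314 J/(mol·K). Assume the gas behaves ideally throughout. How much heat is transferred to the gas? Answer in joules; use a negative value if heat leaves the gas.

n = P₁V₁/(RT₁) = 312×7.80/(8.314×289) = 1.01 mol.
Isobaric: P stays 312 kPa; V/T = const ⇒ T₂ = 1050 K, V₂ = 28.2 L.
W = PΔV = 312×(28.2−7.80) kPa·L = 6380 J.
ΔU = nCvΔT = 1.01×20.8×(1050−289) = 15900 J.
Q = ΔU + W = nCpΔT = 22300 J.

22300 J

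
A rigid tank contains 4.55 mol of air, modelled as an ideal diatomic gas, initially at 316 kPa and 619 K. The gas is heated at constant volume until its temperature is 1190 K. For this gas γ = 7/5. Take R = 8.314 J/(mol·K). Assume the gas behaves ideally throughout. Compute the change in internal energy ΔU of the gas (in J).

54000 J

V₁ = nRT₁/P₁ = 4.55×8.314×619/316 = 74.1 L.
Isochoric: V stays 74.1 L; P/T = const ⇒ T₂ = 1190 K, P₂ = 607 kPa.
For an ideal gas ΔU = nCvΔT with Cv = (5/2)R = 20.8 J/(mol·K).
ΔU = 4.55×20.8×(1190−619) = 54000 J.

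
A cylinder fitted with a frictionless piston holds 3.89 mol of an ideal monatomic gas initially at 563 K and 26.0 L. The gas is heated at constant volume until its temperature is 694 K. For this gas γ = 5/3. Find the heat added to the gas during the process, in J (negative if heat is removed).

6360 J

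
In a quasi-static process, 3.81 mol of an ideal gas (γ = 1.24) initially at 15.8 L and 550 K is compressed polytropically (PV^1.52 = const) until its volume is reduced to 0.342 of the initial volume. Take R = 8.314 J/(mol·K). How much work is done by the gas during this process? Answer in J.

P₁ = nRT₁/V₁ = 3.81×8.314×550/15.8 = 1100 kPa.
Polytropic n=1.52: T₂ = T₁(V₁/V₂)^(n−1) = 550×(2.92)^0.52 = 961 K; P₂ = P₁(V₁/V₂)^n = 5630 kPa.
W = (P₁V₁−P₂V₂)/(n−1) = (1100×15.8−5630×5.40)/0.52 = -25000 J.

-25000 J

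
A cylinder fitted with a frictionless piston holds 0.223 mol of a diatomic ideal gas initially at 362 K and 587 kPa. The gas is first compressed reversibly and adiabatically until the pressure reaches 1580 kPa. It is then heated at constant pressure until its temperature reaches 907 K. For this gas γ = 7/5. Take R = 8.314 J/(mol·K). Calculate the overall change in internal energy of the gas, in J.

V₁ = nRT₁/P₁ = 0.223×8.314×362/587 = 1.14 L.
Step 1 — Adiabatic: T₂/T₁ = (P₂/P₁)^((γ−1)/γ) ⇒ T₂ = 362×(2.69)^0.286 = 480 K; V₂ = 0.564 L.
ΔU = nCvΔT = 0.223×20.8×(480−362) = 549 J.
Q = 0 for an adiabatic process, so W = −ΔU = -549 J.
State after step 1: P = 1580 kPa, V = 0.564 L, T = 480 K.
Step 2 — Isobaric: P stays 1580 kPa; V/T = const ⇒ T₂ = 907 K, V₂ = 1.06 L.
W = PΔV = 1580×(1.06−0.564) kPa·L = 791 J.
ΔU = nCvΔT = 0.223×20.8×(907−480) = 1980 J.
Q = ΔU + W = nCpΔT = 2770 J.
Net over both steps: W = 242 J, Q = 2770 J, ΔU = 2530 J.

2530 J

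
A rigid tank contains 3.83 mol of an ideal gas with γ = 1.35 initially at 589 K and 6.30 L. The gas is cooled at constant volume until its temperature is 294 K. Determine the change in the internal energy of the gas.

-26800 J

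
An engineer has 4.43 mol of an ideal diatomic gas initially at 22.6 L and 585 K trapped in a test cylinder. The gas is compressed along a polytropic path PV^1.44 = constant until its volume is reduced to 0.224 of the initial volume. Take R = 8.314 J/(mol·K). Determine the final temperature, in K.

P₁ = nRT₁/V₁ = 4.43×8.314×585/22.6 = 953 kPa.
Polytropic n=1.44: T₂ = T₁(V₁/V₂)^(n−1) = 585×(4.46)^0.44 = 1130 K; P₂ = P₁(V₁/V₂)^n = 8220 kPa.

1130 K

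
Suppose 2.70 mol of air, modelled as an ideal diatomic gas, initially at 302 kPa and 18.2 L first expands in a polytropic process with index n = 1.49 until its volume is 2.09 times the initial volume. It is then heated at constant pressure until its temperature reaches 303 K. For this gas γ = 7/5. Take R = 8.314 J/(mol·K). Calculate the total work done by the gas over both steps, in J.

6370 J

T₁ = P₁V₁/(nR) = 302×18.2/(2.70×8.314) = 245 K.
Step 1 — Polytropic n=1.49: T₂ = T₁(V₁/V₂)^(n−1) = 245×(0.478)^0.49 = 171 K; P₂ = P₁(V₁/V₂)^n = 101 kPa.
W = (P₁V₁−P₂V₂)/(n−1) = (302×18.2−101×38.0)/0.49 = 3400 J.
ΔU = nCvΔT = 2.70×20.8×(171−245) = -4170 J.
Q = ΔU + W = -765 J.
State after step 1: P = 101 kPa, V = 38.0 L, T = 171 K.
Step 2 — Isobaric: P stays 101 kPa; V/T = const ⇒ T₂ = 303 K, V₂ = 67.6 L.
W = PΔV = 101×(67.6−38.0) kPa·L = 2970 J.
ΔU = nCvΔT = 2.70×20.8×(303−171) = 7430 J.
Q = ΔU + W = nCpΔT = 10400 J.
Net over both steps: W = 6370 J, Q = 9640 J, ΔU = 3260 J.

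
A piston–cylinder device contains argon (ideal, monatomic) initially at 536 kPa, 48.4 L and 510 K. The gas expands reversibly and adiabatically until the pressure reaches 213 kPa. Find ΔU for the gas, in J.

-12000 J

n = P₁V₁/(RT₁) = 536×48.4/(8.314×510) = 6.12 mol.
Adiabatic: T₂/T₁ = (P₂/P₁)^((γ−1)/γ) ⇒ T₂ = 510×(0.397)^0.400 = 353 K; V₂ = 84.2 L.
For an ideal gas ΔU = nCvΔT with Cv = (3/2)R = 12.5 J/(mol·K).
ΔU = 6.12×12.5×(353−510) = -12000 J.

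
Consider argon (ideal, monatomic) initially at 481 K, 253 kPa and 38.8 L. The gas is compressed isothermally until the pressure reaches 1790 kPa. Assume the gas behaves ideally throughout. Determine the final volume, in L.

5.48 L

Isothermal: T stays 481 K; PV = const ⇒ V₂ = 5.48 L, P₂ = 1790 kPa.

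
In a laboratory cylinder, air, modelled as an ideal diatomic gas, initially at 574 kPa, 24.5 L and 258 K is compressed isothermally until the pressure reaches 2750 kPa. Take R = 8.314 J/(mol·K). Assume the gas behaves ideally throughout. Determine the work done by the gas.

n = P₁V₁/(RT₁) = 574×24.5/(8.314×258) = 6.56 mol.
Isothermal: T stays 258 K; PV = const ⇒ V₂ = 5.11 L, P₂ = 2750 kPa.
W = nRT ln(V₂/V₁) = 6.56×8.314×258×ln(0.209) = -22000 J.

-22000 J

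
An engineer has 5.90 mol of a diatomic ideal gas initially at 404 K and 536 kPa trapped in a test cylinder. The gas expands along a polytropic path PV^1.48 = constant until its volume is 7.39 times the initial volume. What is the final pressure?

27.8 kPa

V₁ = nRT₁/P₁ = 5.90×8.314×404/536 = 37.0 L.
Polytropic n=1.48: T₂ = T₁(V₁/V₂)^(n−1) = 404×(0.135)^0.48 = 155 K; P₂ = P₁(V₁/V₂)^n = 27.8 kPa.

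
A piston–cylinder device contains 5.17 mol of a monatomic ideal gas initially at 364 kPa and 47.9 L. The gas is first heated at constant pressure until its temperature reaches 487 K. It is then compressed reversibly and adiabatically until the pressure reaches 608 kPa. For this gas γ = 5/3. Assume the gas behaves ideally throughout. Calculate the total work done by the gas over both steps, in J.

T₁ = P₁V₁/(nR) = 364×47.9/(5.17×8.314) = 406 K.
Step 1 — Isobaric: P stays 364 kPa; V/T = const ⇒ T₂ = 487 K, V₂ = 57.5 L.
W = PΔV = 364×(57.5−47.9) kPa·L = 3500 J.
ΔU = nCvΔT = 5.17×12.5×(487−406) = 5250 J.
Q = ΔU + W = nCpΔT = 8740 J.
State after step 1: P = 364 kPa, V = 57.5 L, T = 487 K.
Step 2 — Adiabatic: T₂/T₁ = (P₂/P₁)^((γ−1)/γ) ⇒ T₂ = 487×(1.67)^0.400 = 598 K; V₂ = 42.3 L.
ΔU = nCvΔT = 5.17×12.5×(598−487) = 7150 J.
Q = 0 for an adiabatic process, so W = −ΔU = -7150 J.
Net over both steps: W = -3650 J, Q = 8740 J, ΔU = 12400 J.

-3650 J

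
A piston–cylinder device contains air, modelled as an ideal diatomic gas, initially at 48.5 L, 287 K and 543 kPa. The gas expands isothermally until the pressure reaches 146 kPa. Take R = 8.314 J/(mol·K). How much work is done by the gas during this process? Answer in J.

n = P₁V₁/(RT₁) = 543×48.5/(8.314×287) = 11.0 mol.
Isothermal: T stays 287 K; PV = const ⇒ V₂ = 180 L, P₂ = 146 kPa.
W = nRT ln(V₂/V₁) = 11.0×8.314×287×ln(3.72) = 34600 J.

34600 J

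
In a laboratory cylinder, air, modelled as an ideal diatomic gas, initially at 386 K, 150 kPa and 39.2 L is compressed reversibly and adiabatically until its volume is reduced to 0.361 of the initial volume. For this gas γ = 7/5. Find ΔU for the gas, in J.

7400 J

n = P₁V₁/(RT₁) = 150×39.2/(8.314×386) = 1.83 mol.
Adiabatic: TV^(γ−1) = const ⇒ T₂ = 386×(2.77)^0.400 = 580 K; PV^γ = const ⇒ P₂ = 625 kPa.
For an ideal gas ΔU = nCvΔT with Cv = (5/2)R = 20.8 J/(mol·K).
ΔU = 1.83×20.8×(580−386) = 7400 J.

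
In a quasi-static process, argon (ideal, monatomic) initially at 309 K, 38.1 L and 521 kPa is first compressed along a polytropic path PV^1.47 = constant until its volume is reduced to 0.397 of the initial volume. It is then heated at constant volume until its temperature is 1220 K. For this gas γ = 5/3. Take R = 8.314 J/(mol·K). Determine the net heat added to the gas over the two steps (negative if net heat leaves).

n = P₁V₁/(RT₁) = 521×38.1/(8.314×309) = 7.73 mol.
Step 1 — Polytropic n=1.47: T₂ = T₁(V₁/V₂)^(n−1) = 309×(2.52)^0.47 = 477 K; P₂ = P₁(V₁/V₂)^n = 2030 kPa.
W = (P₁V₁−P₂V₂)/(n−1) = (521×38.1−2030×15.1)/0.47 = -23000 J.
ΔU = nCvΔT = 7.73×12.5×(477−309) = 16200 J.
Q = ΔU + W = -6770 J.
State after step 1: P = 2030 kPa, V = 15.1 L, T = 477 K.
Step 2 — Isochoric: V stays 15.1 L; P/T = const ⇒ T₂ = 1220 K, P₂ = 5180 kPa.
W = 0 (no volume change).
ΔU = nCvΔT = 7.73×12.5×(1220−477) = 71600 J.
Q = ΔU = 71600 J.
Net over both steps: W = -23000 J, Q = 64800 J, ΔU = 87800 J.

64800 J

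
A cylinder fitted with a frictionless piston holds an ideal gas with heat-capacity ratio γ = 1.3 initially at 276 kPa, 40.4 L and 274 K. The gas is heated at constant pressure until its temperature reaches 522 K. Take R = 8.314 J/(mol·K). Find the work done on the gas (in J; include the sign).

n = P₁V₁/(RT₁) = 276×40.4/(8.314×274) = 4.89 mol.
Isobaric: P stays 276 kPa; V/T = const ⇒ T₂ = 522 K, V₂ = 77.0 L.
W = PΔV = 276×(77.0−40.4) kPa·L = 10100 J.
Work done on the gas = −W_by = -10100 J.

-10100 J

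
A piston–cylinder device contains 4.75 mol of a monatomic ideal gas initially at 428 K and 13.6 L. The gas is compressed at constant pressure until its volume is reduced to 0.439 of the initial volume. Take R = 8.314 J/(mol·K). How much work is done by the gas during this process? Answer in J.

-9480 J

P₁ = nRT₁/V₁ = 4.75×8.314×428/13.6 = 1240 kPa.
Isobaric: P stays 1240 kPa; V/T = const ⇒ T₂ = 188 K, V₂ = 5.97 L.
W = PΔV = 1240×(5.97−13.6) kPa·L = -9480 J.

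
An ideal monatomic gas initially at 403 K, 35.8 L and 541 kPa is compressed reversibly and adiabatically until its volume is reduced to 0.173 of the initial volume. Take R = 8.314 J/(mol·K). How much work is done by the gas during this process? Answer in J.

n = P₁V₁/(RT₁) = 541×35.8/(8.314×403) = 5.78 mol.
Adiabatic: TV^(γ−1) = const ⇒ T₂ = 403×(5.78)^0.667 = 1300 K; PV^γ = const ⇒ P₂ = 10100 kPa.
ΔU = nCvΔT = 5.78×12.5×(1300−403) = 64500 J.
Q = 0 for an adiabatic process, so W = −ΔU = -64500 J.

-64500 J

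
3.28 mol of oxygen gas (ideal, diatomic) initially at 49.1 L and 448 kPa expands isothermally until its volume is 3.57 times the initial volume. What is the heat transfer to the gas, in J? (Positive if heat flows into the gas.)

28000 J

T₁ = P₁V₁/(nR) = 448×49.1/(3.28×8.314) = 807 K.
Isothermal: T stays 807 K; PV = const ⇒ V₂ = 175 L, P₂ = 125 kPa.
ΔU = 0 (ideal gas, T constant).
W = nRT ln(V₂/V₁) = 3.28×8.314×807×ln(3.57) = 28000 J.
Q = ΔU + W = 28000 J.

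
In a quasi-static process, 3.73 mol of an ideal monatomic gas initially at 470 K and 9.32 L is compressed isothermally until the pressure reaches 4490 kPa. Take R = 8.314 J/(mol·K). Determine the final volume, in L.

P₁ = nRT₁/V₁ = 3.73×8.314×470/9.32 = 1560 kPa.
Isothermal: T stays 470 K; PV = const ⇒ V₂ = 3.25 L, P₂ = 4490 kPa.

3.25 L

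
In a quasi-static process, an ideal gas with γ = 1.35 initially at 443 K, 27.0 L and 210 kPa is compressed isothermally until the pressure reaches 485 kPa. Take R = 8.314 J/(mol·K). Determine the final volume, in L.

11.7 L

Isothermal: T stays 443 K; PV = const ⇒ V₂ = 11.7 L, P₂ = 485 kPa.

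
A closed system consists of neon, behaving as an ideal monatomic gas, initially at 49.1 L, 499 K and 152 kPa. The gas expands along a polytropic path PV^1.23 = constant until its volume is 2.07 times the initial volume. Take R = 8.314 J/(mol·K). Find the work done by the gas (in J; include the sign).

5000 J

n = P₁V₁/(RT₁) = 152×49.1/(8.314×499) = 1.80 mol.
Polytropic n=1.23: T₂ = T₁(V₁/V₂)^(n−1) = 499×(0.483)^0.23 = 422 K; P₂ = P₁(V₁/V₂)^n = 62.1 kPa.
W = (P₁V₁−P₂V₂)/(n−1) = (152×49.1−62.1×102)/0.23 = 5000 J.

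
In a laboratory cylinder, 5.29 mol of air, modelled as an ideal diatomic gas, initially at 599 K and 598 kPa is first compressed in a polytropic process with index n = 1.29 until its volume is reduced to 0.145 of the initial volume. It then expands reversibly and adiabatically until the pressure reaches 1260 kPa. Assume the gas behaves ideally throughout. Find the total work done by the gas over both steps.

-22900 J

V₁ = nRT₁/P₁ = 5.29×8.314×599/598 = 44.1 L.
Step 1 — Polytropic n=1.29: T₂ = T₁(V₁/V₂)^(n−1) = 599×(6.90)^0.29 = 1050 K; P₂ = P₁(V₁/V₂)^n = 7220 kPa.
W = (P₁V₁−P₂V₂)/(n−1) = (598×44.1−7220×6.39)/0.29 = -68200 J.
ΔU = nCvΔT = 5.29×20.8×(1050−599) = 49400 J.
Q = ΔU + W = -18800 J.
State after step 1: P = 7220 kPa, V = 6.39 L, T = 1050 K.
Step 2 — Adiabatic: T₂/T₁ = (P₂/P₁)^((γ−1)/γ) ⇒ T₂ = 1050×(0.175)^0.286 = 637 K; V₂ = 22.2 L.
ΔU = nCvΔT = 5.29×20.8×(637−1050) = -45300 J.
Q = 0 for an adiabatic process, so W = −ΔU = 45300 J.
Net over both steps: W = -22900 J, Q = -18800 J, ΔU = 4160 J.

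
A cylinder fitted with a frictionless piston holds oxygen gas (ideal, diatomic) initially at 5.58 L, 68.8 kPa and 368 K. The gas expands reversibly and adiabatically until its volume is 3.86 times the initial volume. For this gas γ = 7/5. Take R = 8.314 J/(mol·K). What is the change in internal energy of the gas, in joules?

n = P₁V₁/(RT₁) = 68.8×5.58/(8.314×368) = 0.125 mol.
Adiabatic: TV^(γ−1) = const ⇒ T₂ = 368×(0.259)^0.400 = 214 K; PV^γ = const ⇒ P₂ = 10.4 kPa.
For an ideal gas ΔU = nCvΔT with Cv = (5/2)R = 20.8 J/(mol·K).
ΔU = 0.125×20.8×(214−368) = -401 J.

-401 J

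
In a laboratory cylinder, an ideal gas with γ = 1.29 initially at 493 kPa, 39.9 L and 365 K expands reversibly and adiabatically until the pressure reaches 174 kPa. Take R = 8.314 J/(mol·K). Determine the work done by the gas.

14200 J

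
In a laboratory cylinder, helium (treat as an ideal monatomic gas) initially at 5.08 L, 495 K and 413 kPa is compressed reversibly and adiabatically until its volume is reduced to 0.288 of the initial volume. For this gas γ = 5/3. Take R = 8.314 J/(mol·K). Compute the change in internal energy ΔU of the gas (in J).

n = P₁V₁/(RT₁) = 413×5.08/(8.314×495) = 0.510 mol.
Adiabatic: TV^(γ−1) = const ⇒ T₂ = 495×(3.47)^0.667 = 1140 K; PV^γ = const ⇒ P₂ = 3290 kPa.
For an ideal gas ΔU = nCvΔT with Cv = (3/2)R = 12.5 J/(mol·K).
ΔU = 0.510×12.5×(1140−495) = 4070 J.

4070 J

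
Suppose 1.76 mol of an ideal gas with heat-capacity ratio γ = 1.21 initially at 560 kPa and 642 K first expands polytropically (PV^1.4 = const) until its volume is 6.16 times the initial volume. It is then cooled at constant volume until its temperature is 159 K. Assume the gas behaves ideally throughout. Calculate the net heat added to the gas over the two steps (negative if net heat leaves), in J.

-21500 J

V₁ = nRT₁/P₁ = 1.76×8.314×642/560 = 16.8 L.
Step 1 — Polytropic n=1.4: T₂ = T₁(V₁/V₂)^(n−1) = 642×(0.162)^0.40 = 310 K; P₂ = P₁(V₁/V₂)^n = 43.9 kPa.
W = (P₁V₁−P₂V₂)/(n−1) = (560×16.8−43.9×103)/0.40 = 12100 J.
ΔU = nCvΔT = 1.76×39.6×(310−642) = -23100 J.
Q = ΔU + W = -11000 J.
State after step 1: P = 43.9 kPa, V = 103 L, T = 310 K.
Step 2 — Isochoric: V stays 103 L; P/T = const ⇒ T₂ = 159 K, P₂ = 22.5 kPa.
W = 0 (no volume change).
ΔU = nCvΔT = 1.76×39.6×(159−310) = -10500 J.
Q = ΔU = -10500 J.
Net over both steps: W = 12100 J, Q = -21500 J, ΔU = -33700 J.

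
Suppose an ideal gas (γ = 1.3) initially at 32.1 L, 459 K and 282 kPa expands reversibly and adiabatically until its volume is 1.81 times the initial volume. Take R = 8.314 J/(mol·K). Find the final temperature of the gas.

384 K

Adiabatic: TV^(γ−1) = const ⇒ T₂ = 459×(0.552)^0.300 = 384 K; PV^γ = const ⇒ P₂ = 130 kPa.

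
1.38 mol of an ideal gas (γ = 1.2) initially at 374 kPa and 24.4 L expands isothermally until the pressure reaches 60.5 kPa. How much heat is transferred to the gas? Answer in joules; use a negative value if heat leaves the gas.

T₁ = P₁V₁/(nR) = 374×24.4/(1.38×8.314) = 795 K.
Isothermal: T stays 795 K; PV = const ⇒ V₂ = 151 L, P₂ = 60.5 kPa.
ΔU = 0 (ideal gas, T constant).
W = nRT ln(V₂/V₁) = 1.38×8.314×795×ln(6.18) = 16600 J.
Q = ΔU + W = 16600 J.

16600 J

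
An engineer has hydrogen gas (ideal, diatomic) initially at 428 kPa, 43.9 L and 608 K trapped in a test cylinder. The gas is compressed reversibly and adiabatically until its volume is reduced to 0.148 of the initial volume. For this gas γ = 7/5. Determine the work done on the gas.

53900 J

n = P₁V₁/(RT₁) = 428×43.9/(8.314×608) = 3.72 mol.
Adiabatic: TV^(γ−1) = const ⇒ T₂ = 608×(6.76)^0.400 = 1310 K; PV^γ = const ⇒ P₂ = 6210 kPa.
ΔU = nCvΔT = 3.72×20.8×(1310−608) = 53900 J.
Q = 0 for an adiabatic process, so W = −ΔU = -53900 J.
Work done on the gas = −W_by = 53900 J.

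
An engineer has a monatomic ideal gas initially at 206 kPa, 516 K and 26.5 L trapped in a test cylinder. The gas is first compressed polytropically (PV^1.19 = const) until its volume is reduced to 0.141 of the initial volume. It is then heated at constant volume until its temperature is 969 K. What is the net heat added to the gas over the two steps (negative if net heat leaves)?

n = P₁V₁/(RT₁) = 206×26.5/(8.314×516) = 1.27 mol.
Step 1 — Polytropic n=1.19: T₂ = T₁(V₁/V₂)^(n−1) = 516×(7.09)^0.19 = 749 K; P₂ = P₁(V₁/V₂)^n = 2120 kPa.
W = (P₁V₁−P₂V₂)/(n−1) = (206×26.5−2120×3.74)/0.19 = -13000 J.
ΔU = nCvΔT = 1.27×12.5×(749−516) = 3690 J.
Q = ΔU + W = -9260 J.
State after step 1: P = 2120 kPa, V = 3.74 L, T = 749 K.
Step 2 — Isochoric: V stays 3.74 L; P/T = const ⇒ T₂ = 969 K, P₂ = 2740 kPa.
W = 0 (no volume change).
ΔU = nCvΔT = 1.27×12.5×(969−749) = 3500 J.
Q = ΔU = 3500 J.
Net over both steps: W = -13000 J, Q = -5770 J, ΔU = 7190 J.

-5770 J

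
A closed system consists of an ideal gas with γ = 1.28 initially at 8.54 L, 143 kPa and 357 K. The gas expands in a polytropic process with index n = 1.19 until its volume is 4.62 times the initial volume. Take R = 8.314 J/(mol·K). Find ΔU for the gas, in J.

-1100 J

n = P₁V₁/(RT₁) = 143×8.54/(8.314×357) = 0.411 mol.
Polytropic n=1.19: T₂ = T₁(V₁/V₂)^(n−1) = 357×(0.216)^0.19 = 267 K; P₂ = P₁(V₁/V₂)^n = 23.1 kPa.
For an ideal gas ΔU = nCvΔT with Cv = R/(γ−1) = 29.7 J/(mol·K).
ΔU = 0.411×29.7×(267−357) = -1100 J.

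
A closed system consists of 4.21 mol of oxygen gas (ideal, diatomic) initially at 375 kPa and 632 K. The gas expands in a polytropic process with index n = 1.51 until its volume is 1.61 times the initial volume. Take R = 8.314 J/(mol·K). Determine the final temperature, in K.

V₁ = nRT₁/P₁ = 4.21×8.314×632/375 = 59.0 L.
Polytropic n=1.51: T₂ = T₁(V₁/V₂)^(n−1) = 632×(0.621)^0.51 = 496 K; P₂ = P₁(V₁/V₂)^n = 183 kPa.

496 K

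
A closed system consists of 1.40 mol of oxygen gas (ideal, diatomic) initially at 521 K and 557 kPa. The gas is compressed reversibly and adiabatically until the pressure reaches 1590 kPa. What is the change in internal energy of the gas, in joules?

5300 J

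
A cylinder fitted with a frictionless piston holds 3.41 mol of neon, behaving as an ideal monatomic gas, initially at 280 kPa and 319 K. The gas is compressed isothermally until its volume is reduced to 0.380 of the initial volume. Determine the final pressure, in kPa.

V₁ = nRT₁/P₁ = 3.41×8.314×319/280 = 32.3 L.
Isothermal: T stays 319 K; PV = const ⇒ V₂ = 12.3 L, P₂ = 737 kPa.

737 kPa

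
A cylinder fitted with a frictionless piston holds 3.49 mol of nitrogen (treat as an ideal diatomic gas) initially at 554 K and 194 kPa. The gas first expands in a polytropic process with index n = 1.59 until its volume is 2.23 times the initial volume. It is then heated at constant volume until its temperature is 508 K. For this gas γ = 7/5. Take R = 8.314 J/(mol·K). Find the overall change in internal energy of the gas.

-3340 J

V₁ = nRT₁/P₁ = 3.49×8.314×554/194 = 82.9 L.
Step 1 — Polytropic n=1.59: T₂ = T₁(V₁/V₂)^(n−1) = 554×(0.448)^0.59 = 345 K; P₂ = P₁(V₁/V₂)^n = 54.2 kPa.
W = (P₁V₁−P₂V₂)/(n−1) = (194×82.9−54.2×185)/0.59 = 10300 J.
ΔU = nCvΔT = 3.49×20.8×(345−554) = -15100 J.
Q = ΔU + W = -4880 J.
State after step 1: P = 54.2 kPa, V = 185 L, T = 345 K.
Step 2 — Isochoric: V stays 185 L; P/T = const ⇒ T₂ = 508 K, P₂ = 79.8 kPa.
W = 0 (no volume change).
ΔU = nCvΔT = 3.49×20.8×(508−345) = 11800 J.
Q = ΔU = 11800 J.
Net over both steps: W = 10300 J, Q = 6930 J, ΔU = -3340 J.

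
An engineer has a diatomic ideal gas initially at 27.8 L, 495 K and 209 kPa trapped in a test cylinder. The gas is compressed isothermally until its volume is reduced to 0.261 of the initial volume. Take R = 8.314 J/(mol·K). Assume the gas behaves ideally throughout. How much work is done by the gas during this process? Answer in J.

-7800 J

n = P₁V₁/(RT₁) = 209×27.8/(8.314×495) = 1.41 mol.
Isothermal: T stays 495 K; PV = const ⇒ V₂ = 7.26 L, P₂ = 801 kPa.
W = nRT ln(V₂/V₁) = 1.41×8.314×495×ln(0.261) = -7800 J.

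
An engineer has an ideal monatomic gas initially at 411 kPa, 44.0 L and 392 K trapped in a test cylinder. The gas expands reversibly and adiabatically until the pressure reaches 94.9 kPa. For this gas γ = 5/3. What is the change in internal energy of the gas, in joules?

-12000 J

n = P₁V₁/(RT₁) = 411×44.0/(8.314×392) = 5.55 mol.
Adiabatic: T₂/T₁ = (P₂/P₁)^((γ−1)/γ) ⇒ T₂ = 392×(0.231)^0.400 = 218 K; V₂ = 106 L.
For an ideal gas ΔU = nCvΔT with Cv = (3/2)R = 12.5 J/(mol·K).
ΔU = 5.55×12.5×(218−392) = -12000 J.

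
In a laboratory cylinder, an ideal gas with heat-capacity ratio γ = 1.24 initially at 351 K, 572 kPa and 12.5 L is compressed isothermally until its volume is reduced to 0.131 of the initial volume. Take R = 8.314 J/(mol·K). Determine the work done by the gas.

n = P₁V₁/(RT₁) = 572×12.5/(8.314×351) = 2.45 mol.
Isothermal: T stays 351 K; PV = const ⇒ V₂ = 1.64 L, P₂ = 4370 kPa.
W = nRT ln(V₂/V₁) = 2.45×8.314×351×ln(0.131) = -14500 J.

-14500 J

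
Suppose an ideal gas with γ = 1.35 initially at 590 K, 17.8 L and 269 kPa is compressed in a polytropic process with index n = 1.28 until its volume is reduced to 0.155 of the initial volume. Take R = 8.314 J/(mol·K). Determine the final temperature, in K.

994 K

Polytropic n=1.28: T₂ = T₁(V₁/V₂)^(n−1) = 590×(6.45)^0.28 = 994 K; P₂ = P₁(V₁/V₂)^n = 2930 kPa.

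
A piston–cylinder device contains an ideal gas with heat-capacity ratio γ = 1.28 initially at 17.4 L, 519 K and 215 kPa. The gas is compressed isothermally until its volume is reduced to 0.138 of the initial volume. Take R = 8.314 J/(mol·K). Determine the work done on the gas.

7410 J

n = P₁V₁/(RT₁) = 215×17.4/(8.314×519) = 0.867 mol.
Isothermal: T stays 519 K; PV = const ⇒ V₂ = 2.40 L, P₂ = 1560 kPa.
W = nRT ln(V₂/V₁) = 0.867×8.314×519×ln(0.138) = -7410 J.
Work done on the gas = −W_by = 7410 J.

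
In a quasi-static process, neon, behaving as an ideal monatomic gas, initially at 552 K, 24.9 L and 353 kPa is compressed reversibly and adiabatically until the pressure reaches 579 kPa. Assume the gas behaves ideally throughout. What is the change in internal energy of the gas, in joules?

2890 J

n = P₁V₁/(RT₁) = 353×24.9/(8.314×552) = 1.92 mol.
Adiabatic: T₂/T₁ = (P₂/P₁)^((γ−1)/γ) ⇒ T₂ = 552×(1.64)^0.400 = 673 K; V₂ = 18.5 L.
For an ideal gas ΔU = nCvΔT with Cv = (3/2)R = 12.5 J/(mol·K).
ΔU = 1.92×12.5×(673−552) = 2890 J.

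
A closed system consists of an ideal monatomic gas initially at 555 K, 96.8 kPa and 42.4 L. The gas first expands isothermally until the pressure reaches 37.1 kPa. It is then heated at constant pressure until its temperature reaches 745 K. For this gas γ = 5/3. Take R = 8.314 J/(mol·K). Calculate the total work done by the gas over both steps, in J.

5340 J

n = P₁V₁/(RT₁) = 96.8×42.4/(8.314×555) = 0.889 mol.
Step 1 — Isothermal: T stays 555 K; PV = const ⇒ V₂ = 111 L, P₂ = 37.1 kPa.
ΔU = 0 (ideal gas, T constant).
W = nRT ln(V₂/V₁) = 0.889×8.314×555×ln(2.61) = 3940 J.
Q = ΔU + W = 3940 J.
State after step 1: P = 37.1 kPa, V = 111 L, T = 555 K.
Step 2 — Isobaric: P stays 37.1 kPa; V/T = const ⇒ T₂ = 745 K, V₂ = 149 L.
W = PΔV = 37.1×(149−111) kPa·L = 1410 J.
ΔU = nCvΔT = 0.889×12.5×(745−555) = 2110 J.
Q = ΔU + W = nCpΔT = 3510 J.
Net over both steps: W = 5340 J, Q = 7450 J, ΔU = 2110 J.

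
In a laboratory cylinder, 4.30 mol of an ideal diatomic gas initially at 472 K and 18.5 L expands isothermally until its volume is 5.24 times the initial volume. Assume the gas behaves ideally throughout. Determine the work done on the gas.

P₁ = nRT₁/V₁ = 4.30×8.314×472/18.5 = 912 kPa.
Isothermal: T stays 472 K; PV = const ⇒ V₂ = 96.9 L, P₂ = 174 kPa.
W = nRT ln(V₂/V₁) = 4.30×8.314×472×ln(5.24) = 27900 J.
Work done on the gas = −W_by = -27900 J.

-27900 J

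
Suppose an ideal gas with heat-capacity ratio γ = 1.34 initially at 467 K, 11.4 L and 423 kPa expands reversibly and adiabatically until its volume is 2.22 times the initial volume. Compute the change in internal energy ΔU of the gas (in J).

-3370 J

n = P₁V₁/(RT₁) = 423×11.4/(8.314×467) = 1.24 mol.
Adiabatic: TV^(γ−1) = const ⇒ T₂ = 467×(0.450)^0.340 = 356 K; PV^γ = const ⇒ P₂ = 145 kPa.
For an ideal gas ΔU = nCvΔT with Cv = R/(γ−1) = 24.5 J/(mol·K).
ΔU = 1.24×24.5×(356−467) = -3370 J.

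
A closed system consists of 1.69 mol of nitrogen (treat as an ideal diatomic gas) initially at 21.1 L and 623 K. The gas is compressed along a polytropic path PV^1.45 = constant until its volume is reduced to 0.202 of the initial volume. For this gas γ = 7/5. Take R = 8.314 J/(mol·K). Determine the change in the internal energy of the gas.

P₁ = nRT₁/V₁ = 1.69×8.314×623/21.1 = 415 kPa.
Polytropic n=1.45: T₂ = T₁(V₁/V₂)^(n−1) = 623×(4.95)^0.45 = 1280 K; P₂ = P₁(V₁/V₂)^n = 4220 kPa.
For an ideal gas ΔU = nCvΔT with Cv = (5/2)R = 20.8 J/(mol·K).
ΔU = 1.69×20.8×(1280−623) = 23100 J.

23100 J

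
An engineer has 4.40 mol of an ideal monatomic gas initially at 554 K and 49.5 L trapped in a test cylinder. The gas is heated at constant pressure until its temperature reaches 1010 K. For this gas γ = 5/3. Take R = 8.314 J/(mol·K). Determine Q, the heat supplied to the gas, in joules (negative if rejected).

41700 J

P₁ = nRT₁/V₁ = 4.40×8.314×554/49.5 = 409 kPa.
Isobaric: P stays 409 kPa; V/T = const ⇒ T₂ = 1010 K, V₂ = 90.2 L.
W = PΔV = 409×(90.2−49.5) kPa·L = 16700 J.
ΔU = nCvΔT = 4.40×12.5×(1010−554) = 25000 J.
Q = ΔU + W = nCpΔT = 41700 J.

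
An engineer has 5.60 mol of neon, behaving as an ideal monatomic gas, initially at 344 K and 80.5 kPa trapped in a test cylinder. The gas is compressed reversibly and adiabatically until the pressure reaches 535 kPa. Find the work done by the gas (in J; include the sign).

-27200 J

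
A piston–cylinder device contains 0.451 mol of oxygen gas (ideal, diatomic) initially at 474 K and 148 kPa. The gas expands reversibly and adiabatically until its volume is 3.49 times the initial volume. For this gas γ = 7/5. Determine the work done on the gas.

V₁ = nRT₁/P₁ = 0.451×8.314×474/148 = 12.0 L.
Adiabatic: TV^(γ−1) = const ⇒ T₂ = 474×(0.287)^0.400 = 288 K; PV^γ = const ⇒ P₂ = 25.7 kPa.
ΔU = nCvΔT = 0.451×20.8×(288−474) = -1750 J.
Q = 0 for an adiabatic process, so W = −ΔU = 1750 J.
Work done on the gas = −W_by = -1750 J.

-1750 J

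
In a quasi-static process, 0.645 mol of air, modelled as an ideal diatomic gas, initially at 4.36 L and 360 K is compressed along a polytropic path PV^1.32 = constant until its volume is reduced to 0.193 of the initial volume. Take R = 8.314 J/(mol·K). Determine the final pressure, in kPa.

3880 kPa

P₁ = nRT₁/V₁ = 0.645×8.314×360/4.36 = 443 kPa.
Polytropic n=1.32: T₂ = T₁(V₁/V₂)^(n−1) = 360×(5.18)^0.32 = 609 K; P₂ = P₁(V₁/V₂)^n = 3880 kPa.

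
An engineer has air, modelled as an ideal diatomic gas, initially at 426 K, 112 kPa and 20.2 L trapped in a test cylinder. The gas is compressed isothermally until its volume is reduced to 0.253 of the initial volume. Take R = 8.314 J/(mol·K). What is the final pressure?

Isothermal: T stays 426 K; PV = const ⇒ V₂ = 5.11 L, P₂ = 443 kPa.

443 kPa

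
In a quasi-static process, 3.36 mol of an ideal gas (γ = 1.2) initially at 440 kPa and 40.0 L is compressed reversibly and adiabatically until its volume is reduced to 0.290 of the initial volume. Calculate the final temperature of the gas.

807 K

T₁ = P₁V₁/(nR) = 440×40.0/(3.36×8.314) = 630 K.
Adiabatic: TV^(γ−1) = const ⇒ T₂ = 630×(3.45)^0.200 = 807 K; PV^γ = const ⇒ P₂ = 1940 kPa.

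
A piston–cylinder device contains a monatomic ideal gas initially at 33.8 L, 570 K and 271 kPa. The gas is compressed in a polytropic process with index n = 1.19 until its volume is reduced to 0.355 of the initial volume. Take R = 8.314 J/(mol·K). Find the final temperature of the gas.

Polytropic n=1.19: T₂ = T₁(V₁/V₂)^(n−1) = 570×(2.82)^0.19 = 694 K; P₂ = P₁(V₁/V₂)^n = 929 kPa.

694 K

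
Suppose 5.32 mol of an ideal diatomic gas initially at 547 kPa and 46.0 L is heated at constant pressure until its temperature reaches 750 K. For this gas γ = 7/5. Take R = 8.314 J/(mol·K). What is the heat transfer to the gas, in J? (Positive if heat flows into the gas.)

28000 J

T₁ = P₁V₁/(nR) = 547×46.0/(5.32×8.314) = 569 K.
Isobaric: P stays 547 kPa; V/T = const ⇒ T₂ = 750 K, V₂ = 60.6 L.
W = PΔV = 547×(60.6−46.0) kPa·L = 8010 J.
ΔU = nCvΔT = 5.32×20.8×(750−569) = 20000 J.
Q = ΔU + W = nCpΔT = 28000 J.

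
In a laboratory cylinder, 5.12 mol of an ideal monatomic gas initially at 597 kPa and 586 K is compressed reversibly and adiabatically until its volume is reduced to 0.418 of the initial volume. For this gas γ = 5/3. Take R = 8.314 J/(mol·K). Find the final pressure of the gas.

2550 kPa

V₁ = nRT₁/P₁ = 5.12×8.314×586/597 = 41.8 L.
Adiabatic: TV^(γ−1) = const ⇒ T₂ = 586×(2.39)^0.667 = 1050 K; PV^γ = const ⇒ P₂ = 2550 kPa.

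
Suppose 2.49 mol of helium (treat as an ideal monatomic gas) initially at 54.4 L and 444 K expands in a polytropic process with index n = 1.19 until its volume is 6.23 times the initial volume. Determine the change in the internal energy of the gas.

P₁ = nRT₁/V₁ = 2.49×8.314×444/54.4 = 169 kPa.
Polytropic n=1.19: T₂ = T₁(V₁/V₂)^(n−1) = 444×(0.161)^0.19 = 314 K; P₂ = P₁(V₁/V₂)^n = 19.2 kPa.
For an ideal gas ΔU = nCvΔT with Cv = (3/2)R = 12.5 J/(mol·K).
ΔU = 2.49×12.5×(314−444) = -4050 J.

-4050 J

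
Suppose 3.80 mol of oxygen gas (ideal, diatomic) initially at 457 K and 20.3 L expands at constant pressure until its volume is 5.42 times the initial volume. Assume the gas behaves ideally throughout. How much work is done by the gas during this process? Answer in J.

P₁ = nRT₁/V₁ = 3.80×8.314×457/20.3 = 711 kPa.
Isobaric: P stays 711 kPa; V/T = const ⇒ T₂ = 2480 K, V₂ = 110 L.
W = PΔV = 711×(110−20.3) kPa·L = 63800 J.

63800 J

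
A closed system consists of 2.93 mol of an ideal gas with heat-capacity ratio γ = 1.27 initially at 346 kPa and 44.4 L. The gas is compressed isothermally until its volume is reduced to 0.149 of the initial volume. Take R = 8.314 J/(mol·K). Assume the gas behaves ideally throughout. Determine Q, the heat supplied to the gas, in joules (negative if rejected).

T₁ = P₁V₁/(nR) = 346×44.4/(2.93×8.314) = 631 K.
Isothermal: T stays 631 K; PV = const ⇒ V₂ = 6.62 L, P₂ = 2320 kPa.
ΔU = 0 (ideal gas, T constant).
W = nRT ln(V₂/V₁) = 2.93×8.314×631×ln(0.149) = -29200 J.
Q = ΔU + W = -29200 J.

-29200 J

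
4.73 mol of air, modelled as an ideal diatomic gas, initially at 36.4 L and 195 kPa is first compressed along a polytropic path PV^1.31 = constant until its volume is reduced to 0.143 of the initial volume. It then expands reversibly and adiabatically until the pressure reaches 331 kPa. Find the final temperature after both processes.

185 K

T₁ = P₁V₁/(nR) = 195×36.4/(4.73×8.314) = 180 K.
Step 1 — Polytropic n=1.31: T₂ = T₁(V₁/V₂)^(n−1) = 180×(6.99)^0.31 = 330 K; P₂ = P₁(V₁/V₂)^n = 2490 kPa.
W = (P₁V₁−P₂V₂)/(n−1) = (195×36.4−2490×5.21)/0.31 = -18900 J.
ΔU = nCvΔT = 4.73×20.8×(330−180) = 14700 J.
Q = ΔU + W = -4260 J.
State after step 1: P = 2490 kPa, V = 5.21 L, T = 330 K.
Step 2 — Adiabatic: T₂/T₁ = (P₂/P₁)^((γ−1)/γ) ⇒ T₂ = 330×(0.133)^0.286 = 185 K; V₂ = 22.0 L.
ΔU = nCvΔT = 4.73×20.8×(185−330) = -14200 J.
Q = 0 for an adiabatic process, so W = −ΔU = 14200 J.
Net over both steps: W = -4730 J, Q = -4260 J, ΔU = 470 J.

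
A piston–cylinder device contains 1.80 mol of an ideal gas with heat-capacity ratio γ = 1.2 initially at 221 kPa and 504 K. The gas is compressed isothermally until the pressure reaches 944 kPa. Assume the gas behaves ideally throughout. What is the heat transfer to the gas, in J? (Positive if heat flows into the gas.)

V₁ = nRT₁/P₁ = 1.80×8.314×504/221 = 34.1 L.
Isothermal: T stays 504 K; PV = const ⇒ V₂ = 7.99 L, P₂ = 944 kPa.
ΔU = 0 (ideal gas, T constant).
W = nRT ln(V₂/V₁) = 1.80×8.314×504×ln(0.234) = -11000 J.
Q = ΔU + W = -11000 J.

-11000 J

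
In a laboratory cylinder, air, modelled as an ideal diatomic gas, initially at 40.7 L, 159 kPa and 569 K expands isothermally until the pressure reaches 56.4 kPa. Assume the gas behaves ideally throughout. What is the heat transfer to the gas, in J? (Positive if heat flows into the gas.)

6710 J

n = P₁V₁/(RT₁) = 159×40.7/(8.314×569) = 1.37 mol.
Isothermal: T stays 569 K; PV = const ⇒ V₂ = 115 L, P₂ = 56.4 kPa.
ΔU = 0 (ideal gas, T constant).
W = nRT ln(V₂/V₁) = 1.37×8.314×569×ln(2.82) = 6710 J.
Q = ΔU + W = 6710 J.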